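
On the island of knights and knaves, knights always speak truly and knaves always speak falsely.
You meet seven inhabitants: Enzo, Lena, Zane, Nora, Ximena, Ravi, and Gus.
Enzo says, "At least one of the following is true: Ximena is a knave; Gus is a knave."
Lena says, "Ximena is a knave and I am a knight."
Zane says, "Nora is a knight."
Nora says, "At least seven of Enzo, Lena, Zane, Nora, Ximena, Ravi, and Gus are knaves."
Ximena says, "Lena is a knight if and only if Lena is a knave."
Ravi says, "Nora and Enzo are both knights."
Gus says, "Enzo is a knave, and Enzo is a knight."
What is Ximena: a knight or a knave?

Ximena is a knave.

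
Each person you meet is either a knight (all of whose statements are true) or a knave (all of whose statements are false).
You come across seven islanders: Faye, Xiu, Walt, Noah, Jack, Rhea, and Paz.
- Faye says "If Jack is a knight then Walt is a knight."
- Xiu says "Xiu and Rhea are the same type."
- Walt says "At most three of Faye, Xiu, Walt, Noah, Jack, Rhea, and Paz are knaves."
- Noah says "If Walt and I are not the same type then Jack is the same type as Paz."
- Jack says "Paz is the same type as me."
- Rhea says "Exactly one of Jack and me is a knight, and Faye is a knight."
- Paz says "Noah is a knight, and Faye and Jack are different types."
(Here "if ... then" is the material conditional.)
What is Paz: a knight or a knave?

Paz is a knight.

Consistent assignments: {Faye=knight, Xiu=knight, Walt=knight, Noah=knight, Jack=knave, Rhea=knight, Paz=knight}; {Faye=knight, Xiu=knave, Walt=knight, Noah=knight, Jack=knave, Rhea=knight, Paz=knight}
In every consistent assignment, Paz is a knight.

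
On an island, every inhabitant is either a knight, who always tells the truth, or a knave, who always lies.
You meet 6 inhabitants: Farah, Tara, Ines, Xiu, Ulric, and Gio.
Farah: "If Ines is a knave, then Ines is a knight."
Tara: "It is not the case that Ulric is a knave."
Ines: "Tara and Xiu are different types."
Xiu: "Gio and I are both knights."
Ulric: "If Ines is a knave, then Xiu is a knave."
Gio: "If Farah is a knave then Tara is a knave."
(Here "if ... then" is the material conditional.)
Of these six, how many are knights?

5

The unique consistent assignment is Farah=knight, Tara=knight, Ines=knight, Xiu=knave, Ulric=knight, Gio=knight.
That has 5 knights.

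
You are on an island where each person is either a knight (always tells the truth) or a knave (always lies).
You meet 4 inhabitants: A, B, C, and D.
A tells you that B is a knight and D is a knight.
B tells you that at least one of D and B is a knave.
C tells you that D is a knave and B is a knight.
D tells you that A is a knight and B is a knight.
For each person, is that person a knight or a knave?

Since A is a knave, "B is a knight and D is a knight" needs to be false, which holds.
B (knight): "at least one of D and B is a knave" — true. ✓
As a knight, C's statement "D is a knave and B is a knight" should be true; it is.
D is a knave; "A is a knight and B is a knight" is false, as required.

Knights: B and C. Knaves: A and D.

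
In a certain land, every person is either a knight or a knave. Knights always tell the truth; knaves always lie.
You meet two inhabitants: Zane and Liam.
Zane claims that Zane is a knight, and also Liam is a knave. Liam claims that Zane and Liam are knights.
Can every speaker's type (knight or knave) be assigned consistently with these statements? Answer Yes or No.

Yes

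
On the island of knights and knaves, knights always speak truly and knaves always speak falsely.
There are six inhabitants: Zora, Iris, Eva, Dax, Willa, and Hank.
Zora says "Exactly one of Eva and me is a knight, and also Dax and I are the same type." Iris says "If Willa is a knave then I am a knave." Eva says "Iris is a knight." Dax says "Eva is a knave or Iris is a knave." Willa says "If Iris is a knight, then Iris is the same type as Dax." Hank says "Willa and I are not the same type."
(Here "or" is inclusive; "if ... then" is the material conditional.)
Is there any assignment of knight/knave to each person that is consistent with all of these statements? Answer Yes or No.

No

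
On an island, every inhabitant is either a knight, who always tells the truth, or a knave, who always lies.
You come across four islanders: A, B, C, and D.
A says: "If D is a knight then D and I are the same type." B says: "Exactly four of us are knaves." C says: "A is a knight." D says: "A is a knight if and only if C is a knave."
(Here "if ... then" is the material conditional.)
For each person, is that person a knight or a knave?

A is a knight, so "if D is a knight then D and I are the same type" must be True — and it is.
B is a knave, so "exactly four of us are knaves" must be false — and it is.
C (knight): "A is a knight" — True. ✓
D is a knave; "A is a knight if and only if C is a knave" is false, as required.

A is a knight, B is a knave, C is a knight, and D is a knave.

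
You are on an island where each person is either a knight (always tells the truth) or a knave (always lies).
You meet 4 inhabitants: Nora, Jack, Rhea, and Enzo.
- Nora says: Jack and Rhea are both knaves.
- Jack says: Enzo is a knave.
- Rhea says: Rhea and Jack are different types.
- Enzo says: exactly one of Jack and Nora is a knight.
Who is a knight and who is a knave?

Nora is a knight, Jack is a knave, Rhea is a knave, and Enzo is a knight.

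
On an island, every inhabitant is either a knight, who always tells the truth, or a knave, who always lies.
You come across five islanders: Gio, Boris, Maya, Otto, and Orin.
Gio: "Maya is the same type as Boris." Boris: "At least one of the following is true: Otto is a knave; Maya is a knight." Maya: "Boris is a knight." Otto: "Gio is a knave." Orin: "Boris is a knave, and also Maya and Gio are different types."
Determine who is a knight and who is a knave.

Gio is a knight, Boris is a knight, Maya is a knight, Otto is a knave, and Orin is a knave.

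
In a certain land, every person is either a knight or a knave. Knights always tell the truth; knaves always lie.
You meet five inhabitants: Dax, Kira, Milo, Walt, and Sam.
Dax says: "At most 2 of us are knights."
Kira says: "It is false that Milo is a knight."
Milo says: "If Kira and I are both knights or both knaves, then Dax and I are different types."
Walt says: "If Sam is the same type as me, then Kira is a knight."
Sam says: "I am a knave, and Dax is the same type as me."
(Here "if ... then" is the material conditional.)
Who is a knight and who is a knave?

Knights: Dax and Milo. Knaves: Kira, Walt, and Sam.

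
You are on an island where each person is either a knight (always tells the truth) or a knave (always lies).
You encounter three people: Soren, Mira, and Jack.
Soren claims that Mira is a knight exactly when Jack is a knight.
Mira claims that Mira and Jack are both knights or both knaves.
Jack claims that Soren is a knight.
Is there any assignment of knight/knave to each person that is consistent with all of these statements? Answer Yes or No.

Yes

One consistent assignment: Soren=knight, Mira=knight, Jack=knight.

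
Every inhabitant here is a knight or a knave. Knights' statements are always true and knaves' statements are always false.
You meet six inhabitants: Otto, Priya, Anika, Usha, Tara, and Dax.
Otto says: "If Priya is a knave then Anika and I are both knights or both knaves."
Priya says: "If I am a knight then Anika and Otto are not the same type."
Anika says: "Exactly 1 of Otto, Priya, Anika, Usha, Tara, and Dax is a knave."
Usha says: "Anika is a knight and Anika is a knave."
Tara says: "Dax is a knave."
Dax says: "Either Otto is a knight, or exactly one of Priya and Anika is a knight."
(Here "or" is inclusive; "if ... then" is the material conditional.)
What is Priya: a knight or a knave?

Priya is a knight.

Consistent assignments: {Otto=knight, Priya=knight, Anika=knave, Usha=knave, Tara=knave, Dax=knight}
In every consistent assignment, Priya is a knight.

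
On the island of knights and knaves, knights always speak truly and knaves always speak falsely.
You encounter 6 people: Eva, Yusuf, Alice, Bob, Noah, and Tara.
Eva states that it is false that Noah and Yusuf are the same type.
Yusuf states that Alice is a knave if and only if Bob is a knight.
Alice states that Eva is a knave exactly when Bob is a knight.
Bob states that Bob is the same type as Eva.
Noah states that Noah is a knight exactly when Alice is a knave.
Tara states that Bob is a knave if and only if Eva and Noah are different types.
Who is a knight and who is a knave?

Since Eva is a knight, "it is false that Noah and Yusuf are the same type" needs to be True, which holds.
Yusuf (knight): "Alice is a knave if and only if Bob is a knight" — True. ✓
Alice is a knave; "Eva is a knave exactly when Bob is a knight" is false, as required.
Bob is a knight, so "Bob is the same type as Eva" must be True — and it is.
Since Noah is a knave, "Noah is a knight exactly when Alice is a knave" needs to be false, which holds.
Tara is a knave, and the claim "Bob is a knave if and only if Eva and Noah are different types" is indeed false.

Knights: Eva, Yusuf, and Bob. Knaves: Alice, Noah, and Tara.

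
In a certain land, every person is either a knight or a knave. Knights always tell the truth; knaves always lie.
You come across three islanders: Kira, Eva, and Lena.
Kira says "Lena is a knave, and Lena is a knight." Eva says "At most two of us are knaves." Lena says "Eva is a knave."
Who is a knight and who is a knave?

Suppose Kira is a knight. Then Kira's statement "Lena is a knave, and Lena is a knight" would have to be true. Checking the 4 ways to assign the others, none is consistent with every speaker.
(For instance, with Eva=knight, Lena=knave, Kira's claim "Lena is a knave, and Lena is a knight" comes out false where it would need to be true.)
So Kira must be a knave, making "Lena is a knave, and Lena is a knight" false. Taking Kira=knave, Eva=knight, Lena=knave, each remaining statement checks out:
  Eva (knight): "at most two of us are knaves" — true. ✓
  Lena (knave): "Eva is a knave" — false. ✓
This is the unique consistent assignment.

Kira is a knave, Eva is a knight, and Lena is a knave.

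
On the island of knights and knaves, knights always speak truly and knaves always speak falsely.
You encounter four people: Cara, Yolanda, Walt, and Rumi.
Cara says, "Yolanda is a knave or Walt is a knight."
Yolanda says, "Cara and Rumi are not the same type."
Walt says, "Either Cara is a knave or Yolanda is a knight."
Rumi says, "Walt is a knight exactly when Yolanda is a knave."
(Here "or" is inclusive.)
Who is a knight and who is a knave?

Cara is a knight; "Yolanda is a knave or Walt is a knight" is true, as required.
Since Yolanda is a knight, "Cara and Rumi are not the same type" needs to be true, which holds.
Walt is a knight, so "either Cara is a knave or Yolanda is a knight" must be true — and it is.
Rumi is a knave, and the claim "Walt is a knight exactly when Yolanda is a knave" is indeed false.

Knights: Cara, Yolanda, and Walt. Knaves: Rumi.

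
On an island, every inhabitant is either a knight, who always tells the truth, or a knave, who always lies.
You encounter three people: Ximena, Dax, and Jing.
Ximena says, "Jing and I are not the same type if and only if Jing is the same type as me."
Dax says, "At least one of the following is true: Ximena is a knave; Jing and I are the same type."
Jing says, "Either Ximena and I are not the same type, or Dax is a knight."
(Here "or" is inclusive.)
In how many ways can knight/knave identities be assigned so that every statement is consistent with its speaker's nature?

1

Consistent assignments:
  Ximena=knave, Dax=knight, Jing=knight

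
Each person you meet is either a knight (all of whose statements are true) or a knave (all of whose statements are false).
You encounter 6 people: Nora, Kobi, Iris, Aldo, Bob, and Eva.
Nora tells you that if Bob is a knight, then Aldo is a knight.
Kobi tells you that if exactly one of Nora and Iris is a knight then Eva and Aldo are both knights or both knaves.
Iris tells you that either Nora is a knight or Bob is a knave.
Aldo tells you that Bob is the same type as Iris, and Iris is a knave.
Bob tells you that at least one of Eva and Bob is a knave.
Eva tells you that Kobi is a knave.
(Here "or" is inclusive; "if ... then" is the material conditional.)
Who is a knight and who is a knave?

Nora is a knave, Kobi is a knight, Iris is a knave, Aldo is a knave, Bob is a knight, and Eva is a knave.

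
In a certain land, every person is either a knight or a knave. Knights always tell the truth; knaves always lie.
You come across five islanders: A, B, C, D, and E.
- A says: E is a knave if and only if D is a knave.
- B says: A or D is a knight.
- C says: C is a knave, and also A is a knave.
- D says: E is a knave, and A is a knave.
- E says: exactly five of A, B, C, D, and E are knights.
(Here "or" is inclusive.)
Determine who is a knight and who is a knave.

A is a knight, B is a knight, C is a knave, D is a knave, and E is a knave.

Suppose A is a knave. Then A's statement "E is a knave if and only if D is a knave" would have to be false. Checking the 16 ways to assign the others, none is consistent with every speaker.
(For instance, with B=knight, C=knave, D=knave, E=knave, A's claim "E is a knave if and only if D is a knave" comes out true where it would need to be false.)
So A must be a knight, making "E is a knave if and only if D is a knave" true. Taking A=knight, B=knight, C=knave, D=knave, E=knave, each remaining statement checks out:
  B (knight): "A or D is a knight" — true. ✓
  C (knave): "C is a knave, and also A is a knave" — false. ✓
  D (knave): "E is a knave, and A is a knave" — false. ✓
  E (knave): "exactly five of A, B, C, D, and E are knights" — false. ✓
This is the unique consistent assignment.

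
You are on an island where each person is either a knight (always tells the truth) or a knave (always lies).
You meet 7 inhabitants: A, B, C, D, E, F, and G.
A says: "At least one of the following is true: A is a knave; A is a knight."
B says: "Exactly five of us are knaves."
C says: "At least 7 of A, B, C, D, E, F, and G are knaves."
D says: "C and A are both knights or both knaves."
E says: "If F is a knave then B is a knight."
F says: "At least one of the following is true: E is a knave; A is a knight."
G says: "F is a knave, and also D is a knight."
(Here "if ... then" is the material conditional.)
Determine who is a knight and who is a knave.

A is a knight, B is a knave, C is a knave, D is a knave, E is a knight, F is a knight, and G is a knave.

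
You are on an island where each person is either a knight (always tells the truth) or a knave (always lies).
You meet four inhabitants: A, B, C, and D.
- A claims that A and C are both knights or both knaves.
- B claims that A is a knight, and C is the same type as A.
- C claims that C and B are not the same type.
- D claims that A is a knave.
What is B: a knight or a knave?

B is a knave.

Consistent assignments: {A=knave, B=knave, C=knight, D=knight}
In every consistent assignment, B is a knave.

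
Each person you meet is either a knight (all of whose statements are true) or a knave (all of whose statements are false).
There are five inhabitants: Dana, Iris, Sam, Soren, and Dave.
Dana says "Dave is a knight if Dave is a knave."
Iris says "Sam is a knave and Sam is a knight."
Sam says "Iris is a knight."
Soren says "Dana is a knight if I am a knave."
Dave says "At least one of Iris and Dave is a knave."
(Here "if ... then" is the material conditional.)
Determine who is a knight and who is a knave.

Suppose Dana is a knave. Then Dana's statement "Dave is a knight if Dave is a knave" would have to be false. Checking the 16 ways to assign the others, none is consistent with every speaker.
(For instance, with Iris=knave, Sam=knave, Soren=knight, Dave=knight, Dana's claim "Dave is a knight if Dave is a knave" comes out true where it would need to be false.)
So Dana must be a knight, making "Dave is a knight if Dave is a knave" true. Taking Dana=knight, Iris=knave, Sam=knave, Soren=knight, Dave=knight, each remaining statement checks out:
  Iris (knave): "Sam is a knave and Sam is a knight" — false. ✓
  Sam (knave): "Iris is a knight" — false. ✓
  Soren (knight): "Dana is a knight if I am a knave" — true. ✓
  Dave (knight): "at least one of Iris and Dave is a knave" — true. ✓
This is the unique consistent assignment.

Knights: Dana, Soren, and Dave. Knaves: Iris and Sam.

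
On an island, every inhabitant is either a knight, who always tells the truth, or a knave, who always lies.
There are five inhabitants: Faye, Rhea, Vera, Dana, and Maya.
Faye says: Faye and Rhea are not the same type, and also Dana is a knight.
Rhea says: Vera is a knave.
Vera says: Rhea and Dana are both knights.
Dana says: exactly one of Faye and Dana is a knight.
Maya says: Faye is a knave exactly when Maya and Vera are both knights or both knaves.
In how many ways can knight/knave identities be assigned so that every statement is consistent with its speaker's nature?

0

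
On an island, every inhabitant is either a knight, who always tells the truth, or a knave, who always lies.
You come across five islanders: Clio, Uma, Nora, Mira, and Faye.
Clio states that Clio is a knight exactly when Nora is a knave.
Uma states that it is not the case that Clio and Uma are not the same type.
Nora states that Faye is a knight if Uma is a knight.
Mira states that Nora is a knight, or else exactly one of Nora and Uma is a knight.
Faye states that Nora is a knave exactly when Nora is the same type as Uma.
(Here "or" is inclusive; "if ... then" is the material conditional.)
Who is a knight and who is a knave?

Clio is a knight, and the claim "Clio is a knight exactly when Nora is a knave" is indeed True.
Uma is a knight, so "it is not the case that Clio and Uma are not the same type" must be True — and it is.
As a knave, Nora's statement "Faye is a knight if Uma is a knight" should be False; it is.
As a knight, Mira's statement "Nora is a knight, or else exactly one of Nora and Uma is a knight" should be True; it is.
Faye is a knave, and the claim "Nora is a knave exactly when Nora is the same type as Uma" is indeed False.

Knights: Clio, Uma, and Mira. Knaves: Nora and Faye.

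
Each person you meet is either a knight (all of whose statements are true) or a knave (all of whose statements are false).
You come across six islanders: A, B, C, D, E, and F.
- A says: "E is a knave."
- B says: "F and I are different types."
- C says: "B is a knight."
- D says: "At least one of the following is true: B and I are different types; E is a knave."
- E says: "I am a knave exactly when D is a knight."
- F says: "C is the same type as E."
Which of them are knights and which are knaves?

As a knave, A's statement "E is a knave" should be False; it is.
B is a knave; "F and I are different types" is False, as required.
C (knave): "B is a knight" — False. ✓
Since D is a knave, "at least one of the following is true: B and I are different types; E is a knave" needs to be False, which holds.
E is a knight, and the claim "I am a knave exactly when D is a knight" is indeed True.
F is a knave, and the claim "C is the same type as E" is indeed False.

Knights: E. Knaves: A, B, C, D, and F.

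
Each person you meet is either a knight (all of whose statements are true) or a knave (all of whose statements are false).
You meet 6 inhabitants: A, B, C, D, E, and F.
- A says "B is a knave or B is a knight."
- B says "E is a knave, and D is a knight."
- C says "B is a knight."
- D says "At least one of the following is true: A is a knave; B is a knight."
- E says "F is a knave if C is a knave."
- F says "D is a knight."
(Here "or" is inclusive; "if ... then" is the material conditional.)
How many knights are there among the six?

2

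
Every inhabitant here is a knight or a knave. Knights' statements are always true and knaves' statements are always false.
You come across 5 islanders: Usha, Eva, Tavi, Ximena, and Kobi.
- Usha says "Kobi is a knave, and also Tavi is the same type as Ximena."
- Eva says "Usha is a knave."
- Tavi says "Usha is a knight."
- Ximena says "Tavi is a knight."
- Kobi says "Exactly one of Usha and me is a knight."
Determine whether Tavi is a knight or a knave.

Tavi is a knave.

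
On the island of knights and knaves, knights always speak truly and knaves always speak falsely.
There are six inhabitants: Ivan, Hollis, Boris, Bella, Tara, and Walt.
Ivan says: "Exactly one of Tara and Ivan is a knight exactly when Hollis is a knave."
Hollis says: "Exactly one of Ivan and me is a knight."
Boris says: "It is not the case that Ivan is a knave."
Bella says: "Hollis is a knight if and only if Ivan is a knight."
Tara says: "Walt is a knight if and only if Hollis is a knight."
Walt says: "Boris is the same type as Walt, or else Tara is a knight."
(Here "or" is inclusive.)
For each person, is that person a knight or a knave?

Ivan is a knave, Hollis is a knight, Boris is a knave, Bella is a knave, Tara is a knight, and Walt is a knight.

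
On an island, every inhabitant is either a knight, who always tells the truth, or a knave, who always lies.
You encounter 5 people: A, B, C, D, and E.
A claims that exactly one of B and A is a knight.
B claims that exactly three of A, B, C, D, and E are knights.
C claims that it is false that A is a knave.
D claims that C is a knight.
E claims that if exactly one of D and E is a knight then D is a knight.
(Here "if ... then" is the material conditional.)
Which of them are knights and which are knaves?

A is a knight, and the claim "exactly one of B and A is a knight" is indeed true.
B is a knave, so "exactly three of A, B, C, D, and E are knights" must be False — and it is.
As a knight, C's statement "it is false that A is a knave" should be true; it is.
D is a knight, so "C is a knight" must be true — and it is.
E is a knight, so "if exactly one of D and E is a knight then D is a knight" must be true — and it is.

A is a knight, B is a knave, C is a knight, D is a knight, and E is a knight.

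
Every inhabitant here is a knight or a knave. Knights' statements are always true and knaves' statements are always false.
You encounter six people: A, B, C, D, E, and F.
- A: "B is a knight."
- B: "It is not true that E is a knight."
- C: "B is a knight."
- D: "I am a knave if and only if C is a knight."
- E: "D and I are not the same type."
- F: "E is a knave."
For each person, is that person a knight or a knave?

Knights: E. Knaves: A, B, C, D, and F.

A is a knave, so "B is a knight" must be false — and it is.
As a knave, B's statement "it is not true that E is a knight" should be false; it is.
C is a knave; "B is a knight" is false, as required.
As a knave, D's statement "I am a knave if and only if C is a knight" should be false; it is.
Since E is a knight, "D and I are not the same type" needs to be true, which holds.
As a knave, F's statement "E is a knave" should be false; it is.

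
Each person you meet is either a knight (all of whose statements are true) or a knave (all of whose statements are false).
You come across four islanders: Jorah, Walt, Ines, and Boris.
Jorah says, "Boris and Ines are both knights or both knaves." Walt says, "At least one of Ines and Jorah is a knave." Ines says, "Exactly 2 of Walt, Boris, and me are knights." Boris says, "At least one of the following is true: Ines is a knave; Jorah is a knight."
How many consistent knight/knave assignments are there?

2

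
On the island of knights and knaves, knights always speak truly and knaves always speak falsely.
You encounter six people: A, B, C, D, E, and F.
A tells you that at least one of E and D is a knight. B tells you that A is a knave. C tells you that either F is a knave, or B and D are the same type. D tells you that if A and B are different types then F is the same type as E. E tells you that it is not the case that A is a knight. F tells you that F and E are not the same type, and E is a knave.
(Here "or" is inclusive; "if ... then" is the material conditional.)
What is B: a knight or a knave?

Consistent assignments: {A=knight, B=knave, C=knight, D=knight, E=knave, F=knave}
In every consistent assignment, B is a knave.

B is a knave.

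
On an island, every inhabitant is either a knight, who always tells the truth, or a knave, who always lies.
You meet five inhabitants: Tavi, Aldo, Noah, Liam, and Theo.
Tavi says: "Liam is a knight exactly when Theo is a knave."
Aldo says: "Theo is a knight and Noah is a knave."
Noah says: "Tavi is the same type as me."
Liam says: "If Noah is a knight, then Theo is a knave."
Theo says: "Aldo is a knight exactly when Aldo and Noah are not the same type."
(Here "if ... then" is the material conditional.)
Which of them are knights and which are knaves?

Knights: Tavi, Noah, and Liam. Knaves: Aldo and Theo.

Tavi is a knight, so "Liam is a knight exactly when Theo is a knave" must be True — and it is.
As a knave, Aldo's statement "Theo is a knight and Noah is a knave" should be False; it is.
Since Noah is a knight, "Tavi is the same type as me" needs to be True, which holds.
Liam is a knight, and the claim "if Noah is a knight, then Theo is a knave" is indeed True.
Theo is a knave, and the claim "Aldo is a knight exactly when Aldo and Noah are not the same type" is indeed False.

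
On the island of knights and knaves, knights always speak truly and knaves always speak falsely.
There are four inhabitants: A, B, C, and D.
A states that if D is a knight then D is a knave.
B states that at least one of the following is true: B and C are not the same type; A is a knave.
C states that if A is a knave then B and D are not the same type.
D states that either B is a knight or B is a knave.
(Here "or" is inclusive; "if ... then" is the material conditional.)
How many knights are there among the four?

2

The unique consistent assignment is A=knave, B=knight, C=knave, D=knight.
That has 2 knights.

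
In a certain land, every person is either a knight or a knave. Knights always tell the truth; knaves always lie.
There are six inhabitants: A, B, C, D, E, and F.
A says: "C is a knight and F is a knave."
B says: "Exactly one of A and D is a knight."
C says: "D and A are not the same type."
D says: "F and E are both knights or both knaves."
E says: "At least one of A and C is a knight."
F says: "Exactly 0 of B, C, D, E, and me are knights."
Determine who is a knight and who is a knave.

Knights: A, B, C, and E. Knaves: D and F.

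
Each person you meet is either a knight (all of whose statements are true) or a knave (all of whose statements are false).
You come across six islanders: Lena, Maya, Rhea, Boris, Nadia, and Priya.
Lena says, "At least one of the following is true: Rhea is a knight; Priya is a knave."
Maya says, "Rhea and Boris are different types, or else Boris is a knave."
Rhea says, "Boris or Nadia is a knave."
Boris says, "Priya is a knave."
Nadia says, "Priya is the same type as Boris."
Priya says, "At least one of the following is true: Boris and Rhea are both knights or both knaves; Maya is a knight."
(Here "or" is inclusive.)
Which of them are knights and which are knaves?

Lena is a knight, so "at least one of the following is true: Rhea is a knight; Priya is a knave" must be True — and it is.
As a knight, Maya's statement "Rhea and Boris are different types, or else Boris is a knave" should be True; it is.
Rhea is a knight, so "Boris or Nadia is a knave" must be True — and it is.
Boris (knave): "Priya is a knave" — False. ✓
As a knave, Nadia's statement "Priya is the same type as Boris" should be False; it is.
Priya is a knight, so "at least one of the following is true: Boris and Rhea are both knights or both knaves; Maya is a knight" must be True — and it is.

Knights: Lena, Maya, Rhea, and Priya. Knaves: Boris and Nadia.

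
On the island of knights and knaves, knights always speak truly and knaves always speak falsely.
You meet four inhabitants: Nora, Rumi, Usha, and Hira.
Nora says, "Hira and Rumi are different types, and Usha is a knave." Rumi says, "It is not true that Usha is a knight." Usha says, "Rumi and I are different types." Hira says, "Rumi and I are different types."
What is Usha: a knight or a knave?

Usha is a knight.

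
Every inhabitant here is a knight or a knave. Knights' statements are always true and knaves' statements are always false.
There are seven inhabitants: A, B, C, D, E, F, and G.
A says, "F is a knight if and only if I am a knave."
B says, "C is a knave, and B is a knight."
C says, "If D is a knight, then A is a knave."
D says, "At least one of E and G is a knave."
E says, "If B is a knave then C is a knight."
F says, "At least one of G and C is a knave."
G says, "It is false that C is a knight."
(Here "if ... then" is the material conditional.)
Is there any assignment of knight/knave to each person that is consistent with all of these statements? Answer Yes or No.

No

Checking all 128 assignments, each has at least one speaker whose statement's truth value contradicts their type.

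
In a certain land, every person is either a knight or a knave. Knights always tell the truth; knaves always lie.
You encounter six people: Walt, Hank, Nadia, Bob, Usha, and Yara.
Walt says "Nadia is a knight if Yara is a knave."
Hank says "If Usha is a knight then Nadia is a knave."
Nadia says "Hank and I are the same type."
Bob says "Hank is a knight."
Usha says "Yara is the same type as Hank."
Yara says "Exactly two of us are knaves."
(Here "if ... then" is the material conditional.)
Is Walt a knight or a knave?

Walt is a knave.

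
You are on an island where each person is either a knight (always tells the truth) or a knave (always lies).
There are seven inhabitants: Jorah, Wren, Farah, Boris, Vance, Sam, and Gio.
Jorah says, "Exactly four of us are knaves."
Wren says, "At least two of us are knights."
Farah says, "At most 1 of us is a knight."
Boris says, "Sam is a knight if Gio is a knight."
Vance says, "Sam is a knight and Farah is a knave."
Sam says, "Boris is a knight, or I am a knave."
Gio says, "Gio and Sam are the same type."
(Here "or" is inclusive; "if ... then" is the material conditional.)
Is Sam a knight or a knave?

Sam is a knight.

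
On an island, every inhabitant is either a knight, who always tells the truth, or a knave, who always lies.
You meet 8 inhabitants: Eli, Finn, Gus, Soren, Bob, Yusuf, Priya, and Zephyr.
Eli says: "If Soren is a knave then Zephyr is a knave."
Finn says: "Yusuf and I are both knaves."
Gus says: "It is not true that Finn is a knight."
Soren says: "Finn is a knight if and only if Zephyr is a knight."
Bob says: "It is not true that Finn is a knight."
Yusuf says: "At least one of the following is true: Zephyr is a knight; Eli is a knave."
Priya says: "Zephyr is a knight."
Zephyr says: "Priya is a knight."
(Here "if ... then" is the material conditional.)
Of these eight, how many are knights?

5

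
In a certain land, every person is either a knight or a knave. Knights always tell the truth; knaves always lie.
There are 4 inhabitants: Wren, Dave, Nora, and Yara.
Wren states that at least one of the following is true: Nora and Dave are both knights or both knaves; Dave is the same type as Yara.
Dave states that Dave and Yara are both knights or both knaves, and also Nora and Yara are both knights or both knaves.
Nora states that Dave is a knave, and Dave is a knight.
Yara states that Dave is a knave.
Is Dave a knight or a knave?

Dave is a knave.

Consistent assignments: {Wren=knight, Dave=knave, Nora=knave, Yara=knight}
In every consistent assignment, Dave is a knave.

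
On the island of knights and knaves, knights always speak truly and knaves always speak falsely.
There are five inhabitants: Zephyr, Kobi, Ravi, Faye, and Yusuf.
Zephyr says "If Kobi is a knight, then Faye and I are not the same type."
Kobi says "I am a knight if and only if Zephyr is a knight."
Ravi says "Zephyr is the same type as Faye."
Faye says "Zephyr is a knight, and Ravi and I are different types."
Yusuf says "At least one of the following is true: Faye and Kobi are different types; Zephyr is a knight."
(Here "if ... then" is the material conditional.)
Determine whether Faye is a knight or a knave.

Faye is a knave.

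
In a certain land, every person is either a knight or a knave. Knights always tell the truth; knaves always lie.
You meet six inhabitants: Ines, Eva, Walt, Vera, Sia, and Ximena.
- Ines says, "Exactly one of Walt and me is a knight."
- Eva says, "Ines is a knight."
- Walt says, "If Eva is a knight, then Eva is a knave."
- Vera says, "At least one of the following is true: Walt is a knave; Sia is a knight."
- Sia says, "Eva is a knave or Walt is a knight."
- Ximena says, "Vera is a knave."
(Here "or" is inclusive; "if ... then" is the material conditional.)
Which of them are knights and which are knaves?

Knights: Ines, Eva, and Vera. Knaves: Walt, Sia, and Ximena.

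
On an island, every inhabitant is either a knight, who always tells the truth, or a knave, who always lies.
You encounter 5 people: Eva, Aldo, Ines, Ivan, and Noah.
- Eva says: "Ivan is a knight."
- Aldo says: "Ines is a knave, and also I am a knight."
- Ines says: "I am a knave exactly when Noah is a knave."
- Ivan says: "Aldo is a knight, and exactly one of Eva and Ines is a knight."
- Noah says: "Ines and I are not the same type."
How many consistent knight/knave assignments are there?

3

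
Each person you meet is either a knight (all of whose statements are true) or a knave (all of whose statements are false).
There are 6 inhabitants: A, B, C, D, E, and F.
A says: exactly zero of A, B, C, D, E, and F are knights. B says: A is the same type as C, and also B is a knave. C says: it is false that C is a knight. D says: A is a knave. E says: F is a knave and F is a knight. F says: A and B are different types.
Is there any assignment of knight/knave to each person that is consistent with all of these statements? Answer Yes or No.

No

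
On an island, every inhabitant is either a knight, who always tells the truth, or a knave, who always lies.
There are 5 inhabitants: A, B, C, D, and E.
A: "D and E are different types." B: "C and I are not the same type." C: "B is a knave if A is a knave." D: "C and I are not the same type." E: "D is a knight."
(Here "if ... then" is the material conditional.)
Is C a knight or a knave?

C is a knave.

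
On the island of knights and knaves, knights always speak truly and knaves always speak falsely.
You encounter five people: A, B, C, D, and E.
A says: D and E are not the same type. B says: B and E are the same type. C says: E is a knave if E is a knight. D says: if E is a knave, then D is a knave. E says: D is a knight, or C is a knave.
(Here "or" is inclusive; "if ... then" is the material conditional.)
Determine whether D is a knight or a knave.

D is a knight.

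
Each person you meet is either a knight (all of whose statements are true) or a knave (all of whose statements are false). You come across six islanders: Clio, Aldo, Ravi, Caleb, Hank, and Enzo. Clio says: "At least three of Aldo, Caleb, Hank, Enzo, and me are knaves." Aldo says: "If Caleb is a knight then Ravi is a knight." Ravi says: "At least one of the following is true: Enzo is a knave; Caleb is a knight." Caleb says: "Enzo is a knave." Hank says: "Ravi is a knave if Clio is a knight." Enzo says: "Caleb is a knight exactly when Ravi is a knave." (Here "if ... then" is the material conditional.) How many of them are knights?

4

The unique consistent assignment is Clio=knave, Aldo=knight, Ravi=knight, Caleb=knight, Hank=knight, Enzo=knave.
That has 4 knights.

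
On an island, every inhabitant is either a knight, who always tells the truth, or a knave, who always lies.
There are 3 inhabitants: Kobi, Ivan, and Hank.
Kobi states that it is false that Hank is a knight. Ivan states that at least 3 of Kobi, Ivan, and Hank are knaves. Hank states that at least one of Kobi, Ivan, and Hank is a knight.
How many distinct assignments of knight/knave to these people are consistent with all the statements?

Consistent assignments:
  Kobi=knave, Ivan=knave, Hank=knight

1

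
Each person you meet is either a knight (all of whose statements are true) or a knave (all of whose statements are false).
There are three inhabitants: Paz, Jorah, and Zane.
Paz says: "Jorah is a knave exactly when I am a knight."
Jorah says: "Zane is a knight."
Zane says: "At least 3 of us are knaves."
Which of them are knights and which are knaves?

Knights: Paz. Knaves: Jorah and Zane.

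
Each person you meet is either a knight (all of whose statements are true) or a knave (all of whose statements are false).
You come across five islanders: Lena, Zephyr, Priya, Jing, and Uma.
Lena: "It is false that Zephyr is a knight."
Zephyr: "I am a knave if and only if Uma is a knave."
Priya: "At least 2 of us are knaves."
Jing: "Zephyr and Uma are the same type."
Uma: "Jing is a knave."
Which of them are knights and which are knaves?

Suppose Lena is a knave. Then Lena's statement "it is false that Zephyr is a knight" would have to be false. Checking the 16 ways to assign the others, none is consistent with every speaker.
(For instance, with Zephyr=knave, Priya=knight, Jing=knave, Uma=knight, Lena's claim "it is false that Zephyr is a knight" comes out true where it would need to be false.)
So Lena must be a knight, making "it is false that Zephyr is a knight" true. Taking Lena=knight, Zephyr=knave, Priya=knight, Jing=knave, Uma=knight, each remaining statement checks out:
  Zephyr (knave): "I am a knave if and only if Uma is a knave" — false. ✓
  Priya (knight): "at least 2 of us are knaves" — true. ✓
  Jing (knave): "Zephyr and Uma are the same type" — false. ✓
  Uma (knight): "Jing is a knave" — true. ✓
This is the unique consistent assignment.

Lena is a knight, Zephyr is a knave, Priya is a knight, Jing is a knave, and Uma is a knight.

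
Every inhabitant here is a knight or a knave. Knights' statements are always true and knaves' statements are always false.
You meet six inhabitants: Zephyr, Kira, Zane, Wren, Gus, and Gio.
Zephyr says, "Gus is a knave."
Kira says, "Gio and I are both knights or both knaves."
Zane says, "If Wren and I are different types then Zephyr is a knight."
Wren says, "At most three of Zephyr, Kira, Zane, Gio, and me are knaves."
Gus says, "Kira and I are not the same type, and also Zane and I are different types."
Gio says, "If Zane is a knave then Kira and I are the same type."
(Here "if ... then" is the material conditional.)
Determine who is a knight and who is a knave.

As a knight, Zephyr's statement "Gus is a knave" should be true; it is.
Kira is a knave; "Gio and I are both knights or both knaves" is False, as required.
Zane is a knight; "if Wren and I are different types then Zephyr is a knight" is true, as required.
Wren is a knight, and the claim "at most three of Zephyr, Kira, Zane, Gio, and me are knaves" is indeed true.
Gus is a knave, and the claim "Kira and I are not the same type, and also Zane and I are different types" is indeed False.
Gio is a knight, and the claim "if Zane is a knave then Kira and I are the same type" is indeed true.

Knights: Zephyr, Zane, Wren, and Gio. Knaves: Kira and Gus.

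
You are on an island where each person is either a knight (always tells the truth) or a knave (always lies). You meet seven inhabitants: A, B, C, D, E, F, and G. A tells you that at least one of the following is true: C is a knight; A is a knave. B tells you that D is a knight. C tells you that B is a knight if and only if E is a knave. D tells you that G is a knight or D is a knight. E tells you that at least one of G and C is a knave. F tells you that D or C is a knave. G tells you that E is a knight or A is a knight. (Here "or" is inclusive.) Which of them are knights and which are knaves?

A is a knight, B is a knight, C is a knight, D is a knight, E is a knave, F is a knave, and G is a knight.

A is a knight; "at least one of the following is true: C is a knight; A is a knave" is true, as required.
As a knight, B's statement "D is a knight" should be true; it is.
C is a knight; "B is a knight if and only if E is a knave" is true, as required.
D is a knight, so "G is a knight or D is a knight" must be true — and it is.
As a knave, E's statement "at least one of G and C is a knave" should be False; it is.
F (knave): "D or C is a knave" — False. ✓
As a knight, G's statement "E is a knight or A is a knight" should be true; it is.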